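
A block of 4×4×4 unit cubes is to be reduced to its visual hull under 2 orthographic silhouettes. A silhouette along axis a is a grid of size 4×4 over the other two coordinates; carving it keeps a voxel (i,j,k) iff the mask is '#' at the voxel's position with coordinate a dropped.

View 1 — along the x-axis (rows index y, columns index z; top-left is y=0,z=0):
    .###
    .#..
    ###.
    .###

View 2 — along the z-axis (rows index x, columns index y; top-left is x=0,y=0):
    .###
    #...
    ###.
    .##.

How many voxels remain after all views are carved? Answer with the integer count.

remaining voxels: 21

full grid |V| = 64
after view 1 [x-axis, 10 of 16 cells solid] → remaining = 40
after view 2 [z-axis, 9 of 16 cells solid] → remaining = 21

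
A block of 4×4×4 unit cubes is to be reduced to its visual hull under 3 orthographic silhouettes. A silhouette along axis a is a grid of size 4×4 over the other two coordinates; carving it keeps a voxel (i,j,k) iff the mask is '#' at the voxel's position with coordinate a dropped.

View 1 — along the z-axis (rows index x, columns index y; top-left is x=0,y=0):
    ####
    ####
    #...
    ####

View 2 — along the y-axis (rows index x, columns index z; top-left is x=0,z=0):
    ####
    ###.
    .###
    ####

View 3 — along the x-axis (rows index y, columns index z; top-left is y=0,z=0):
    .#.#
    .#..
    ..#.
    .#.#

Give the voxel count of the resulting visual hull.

before carving: 64 voxels (4×4×4)
carve view 1 (along z, XY-mask fill 13/16): 52 voxels remain
carve view 2 (along y, XZ-mask fill 14/16): 47 voxels remain
carve view 3 (along x, YZ-mask fill 6/16): 18 voxels remain

remaining voxels: 18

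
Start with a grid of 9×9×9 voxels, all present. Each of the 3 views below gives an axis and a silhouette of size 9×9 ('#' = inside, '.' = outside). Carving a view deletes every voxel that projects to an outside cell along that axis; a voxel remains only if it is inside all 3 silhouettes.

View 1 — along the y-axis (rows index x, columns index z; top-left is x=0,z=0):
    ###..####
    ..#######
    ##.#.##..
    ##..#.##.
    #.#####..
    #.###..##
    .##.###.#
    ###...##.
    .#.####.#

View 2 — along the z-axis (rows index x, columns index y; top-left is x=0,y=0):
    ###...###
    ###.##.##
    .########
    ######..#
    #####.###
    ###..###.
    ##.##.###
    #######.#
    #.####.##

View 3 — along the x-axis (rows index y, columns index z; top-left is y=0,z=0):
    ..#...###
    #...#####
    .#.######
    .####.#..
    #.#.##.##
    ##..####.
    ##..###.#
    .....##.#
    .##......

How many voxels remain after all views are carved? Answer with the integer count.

before carving: 729 voxels (9×9×9)
after view 1 [y-axis, 53 of 81 cells solid] → remaining = 477
after view 2 [z-axis, 64 of 81 cells solid] → remaining = 374
after view 3 [x-axis, 45 of 81 cells solid] → remaining = 212

|visual hull| = 212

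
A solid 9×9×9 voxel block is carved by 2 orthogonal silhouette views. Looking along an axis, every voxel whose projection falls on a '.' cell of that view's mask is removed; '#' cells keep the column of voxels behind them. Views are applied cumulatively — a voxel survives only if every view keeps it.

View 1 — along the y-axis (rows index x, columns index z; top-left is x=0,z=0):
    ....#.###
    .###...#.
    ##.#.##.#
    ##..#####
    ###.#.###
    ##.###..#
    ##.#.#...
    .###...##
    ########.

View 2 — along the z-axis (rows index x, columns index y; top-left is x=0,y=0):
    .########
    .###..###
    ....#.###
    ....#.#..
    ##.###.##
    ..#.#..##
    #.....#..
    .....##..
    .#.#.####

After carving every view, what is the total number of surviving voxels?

233 voxels

initial block: 9^3 = 729
after view 1 [y-axis, 51 of 81 cells solid] → remaining = 459
after view 2 [z-axis, 41 of 81 cells solid] → remaining = 233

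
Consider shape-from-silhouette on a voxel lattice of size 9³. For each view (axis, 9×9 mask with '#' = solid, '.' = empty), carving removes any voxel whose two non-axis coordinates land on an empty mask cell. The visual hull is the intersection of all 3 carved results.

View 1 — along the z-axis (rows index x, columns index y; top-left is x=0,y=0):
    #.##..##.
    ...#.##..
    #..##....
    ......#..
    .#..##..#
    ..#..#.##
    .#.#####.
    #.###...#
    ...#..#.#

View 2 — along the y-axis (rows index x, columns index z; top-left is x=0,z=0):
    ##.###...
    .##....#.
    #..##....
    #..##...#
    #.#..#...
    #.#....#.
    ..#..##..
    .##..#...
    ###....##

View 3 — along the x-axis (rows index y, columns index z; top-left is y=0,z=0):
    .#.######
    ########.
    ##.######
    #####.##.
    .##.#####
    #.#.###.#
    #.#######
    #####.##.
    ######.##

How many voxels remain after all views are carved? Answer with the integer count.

99 voxels

before carving: 729 voxels (9×9×9)
[1] z-view keeps 34 columns → grid now 306
[2] y-view keeps 32 columns → grid now 119
[3] x-view keeps 66 columns → grid now 99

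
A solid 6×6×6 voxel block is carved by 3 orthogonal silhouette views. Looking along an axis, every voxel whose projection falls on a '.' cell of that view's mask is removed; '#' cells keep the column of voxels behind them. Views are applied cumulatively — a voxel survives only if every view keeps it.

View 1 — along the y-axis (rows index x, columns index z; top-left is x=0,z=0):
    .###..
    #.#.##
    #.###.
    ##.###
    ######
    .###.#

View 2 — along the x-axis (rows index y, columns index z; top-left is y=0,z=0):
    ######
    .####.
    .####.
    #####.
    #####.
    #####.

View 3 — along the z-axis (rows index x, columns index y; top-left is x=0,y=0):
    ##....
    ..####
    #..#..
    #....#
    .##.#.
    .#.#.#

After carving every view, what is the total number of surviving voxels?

before carving: 216 voxels (6×6×6)
after view 1 [y-axis, 26 of 36 cells solid] → remaining = 156
after view 2 [x-axis, 29 of 36 cells solid] → remaining = 128
after view 3 [z-axis, 16 of 36 cells solid] → remaining = 56

remaining voxels: 56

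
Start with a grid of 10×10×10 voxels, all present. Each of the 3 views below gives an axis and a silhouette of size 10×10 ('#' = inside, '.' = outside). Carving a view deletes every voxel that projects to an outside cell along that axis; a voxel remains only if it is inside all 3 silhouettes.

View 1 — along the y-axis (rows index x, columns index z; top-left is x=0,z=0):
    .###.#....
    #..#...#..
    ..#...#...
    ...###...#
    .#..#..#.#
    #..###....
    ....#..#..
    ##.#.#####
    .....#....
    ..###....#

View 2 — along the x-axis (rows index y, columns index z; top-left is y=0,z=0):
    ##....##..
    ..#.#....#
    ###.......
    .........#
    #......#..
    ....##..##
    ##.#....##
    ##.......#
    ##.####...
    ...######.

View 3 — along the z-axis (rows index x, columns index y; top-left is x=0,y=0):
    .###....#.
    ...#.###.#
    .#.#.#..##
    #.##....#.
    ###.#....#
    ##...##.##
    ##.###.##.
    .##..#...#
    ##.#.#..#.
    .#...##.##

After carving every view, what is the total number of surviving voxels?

before carving: 1000 voxels (10×10×10)
carve view 1 (along y, XZ-mask fill 36/100): 360 voxels remain
carve view 2 (along x, YZ-mask fill 37/100): 133 voxels remain
carve view 3 (along z, XY-mask fill 50/100): 68 voxels remain

68 voxels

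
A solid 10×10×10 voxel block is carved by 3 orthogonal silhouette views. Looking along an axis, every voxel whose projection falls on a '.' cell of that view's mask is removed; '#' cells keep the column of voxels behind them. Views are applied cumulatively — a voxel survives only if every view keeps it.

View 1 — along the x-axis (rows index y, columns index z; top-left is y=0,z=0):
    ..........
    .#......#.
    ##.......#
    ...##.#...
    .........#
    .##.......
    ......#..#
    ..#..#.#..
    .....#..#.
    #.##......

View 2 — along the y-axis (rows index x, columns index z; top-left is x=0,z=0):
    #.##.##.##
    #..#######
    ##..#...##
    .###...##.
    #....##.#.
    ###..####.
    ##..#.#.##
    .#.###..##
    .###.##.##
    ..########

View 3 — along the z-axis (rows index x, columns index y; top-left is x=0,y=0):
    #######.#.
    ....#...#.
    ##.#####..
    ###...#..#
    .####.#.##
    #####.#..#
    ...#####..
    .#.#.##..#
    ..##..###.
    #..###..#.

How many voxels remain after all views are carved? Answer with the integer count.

before carving: 1000 voxels (10×10×10)
  1. axis=0 (YZ plane), |mask|=21  ⇒  voxels=210
  2. axis=1 (XZ plane), |mask|=63  ⇒  voxels=135
  3. axis=2 (XY plane), |mask|=56  ⇒  voxels=70

remaining voxels: 70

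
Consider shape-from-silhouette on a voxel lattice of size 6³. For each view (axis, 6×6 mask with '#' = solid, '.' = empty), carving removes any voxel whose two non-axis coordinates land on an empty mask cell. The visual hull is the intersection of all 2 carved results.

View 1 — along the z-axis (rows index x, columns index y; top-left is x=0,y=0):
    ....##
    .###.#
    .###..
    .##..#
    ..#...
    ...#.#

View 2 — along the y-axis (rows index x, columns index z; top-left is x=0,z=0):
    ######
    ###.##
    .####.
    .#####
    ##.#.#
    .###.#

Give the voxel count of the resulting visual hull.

initial block: 6^3 = 216
after view 1 [z-axis, 15 of 36 cells solid] → remaining = 90
after view 2 [y-axis, 28 of 36 cells solid] → remaining = 71

remaining voxels: 71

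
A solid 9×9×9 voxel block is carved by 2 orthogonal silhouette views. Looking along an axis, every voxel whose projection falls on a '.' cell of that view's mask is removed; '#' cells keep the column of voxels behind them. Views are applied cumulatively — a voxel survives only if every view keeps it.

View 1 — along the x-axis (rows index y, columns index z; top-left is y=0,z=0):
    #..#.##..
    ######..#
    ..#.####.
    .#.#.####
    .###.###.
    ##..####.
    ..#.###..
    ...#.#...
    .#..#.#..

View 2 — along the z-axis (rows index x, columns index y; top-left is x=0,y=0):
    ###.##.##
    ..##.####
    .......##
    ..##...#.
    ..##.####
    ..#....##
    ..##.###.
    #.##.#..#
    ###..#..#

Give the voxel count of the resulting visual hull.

remaining voxels: 185

start: 9×9×9 = 729 voxels
  1. axis=0 (YZ plane), |mask|=43  ⇒  voxels=387
  2. axis=2 (XY plane), |mask|=42  ⇒  voxels=185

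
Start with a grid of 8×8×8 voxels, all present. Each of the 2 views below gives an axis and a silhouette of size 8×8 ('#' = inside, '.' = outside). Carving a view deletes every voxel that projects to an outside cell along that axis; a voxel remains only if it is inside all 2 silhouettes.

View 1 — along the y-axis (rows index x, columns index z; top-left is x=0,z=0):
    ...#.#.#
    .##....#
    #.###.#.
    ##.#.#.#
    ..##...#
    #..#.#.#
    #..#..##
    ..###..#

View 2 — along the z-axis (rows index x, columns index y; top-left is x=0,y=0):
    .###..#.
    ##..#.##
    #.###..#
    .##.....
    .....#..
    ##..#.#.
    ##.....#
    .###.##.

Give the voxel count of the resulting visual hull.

remaining voxels: 113

before carving: 512 voxels (8×8×8)
[1] y-view keeps 31 columns → grid now 248
[2] z-view keeps 29 columns → grid now 113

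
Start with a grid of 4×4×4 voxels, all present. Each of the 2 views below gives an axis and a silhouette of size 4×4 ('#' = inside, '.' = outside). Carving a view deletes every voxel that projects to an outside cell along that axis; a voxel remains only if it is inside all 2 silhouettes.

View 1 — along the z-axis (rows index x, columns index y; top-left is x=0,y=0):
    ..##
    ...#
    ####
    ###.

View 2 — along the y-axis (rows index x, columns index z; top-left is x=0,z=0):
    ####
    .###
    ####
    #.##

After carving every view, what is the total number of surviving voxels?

before carving: 64 voxels (4×4×4)
  1. axis=2 (XY plane), |mask|=10  ⇒  voxels=40
  2. axis=1 (XZ plane), |mask|=14  ⇒  voxels=36

|visual hull| = 36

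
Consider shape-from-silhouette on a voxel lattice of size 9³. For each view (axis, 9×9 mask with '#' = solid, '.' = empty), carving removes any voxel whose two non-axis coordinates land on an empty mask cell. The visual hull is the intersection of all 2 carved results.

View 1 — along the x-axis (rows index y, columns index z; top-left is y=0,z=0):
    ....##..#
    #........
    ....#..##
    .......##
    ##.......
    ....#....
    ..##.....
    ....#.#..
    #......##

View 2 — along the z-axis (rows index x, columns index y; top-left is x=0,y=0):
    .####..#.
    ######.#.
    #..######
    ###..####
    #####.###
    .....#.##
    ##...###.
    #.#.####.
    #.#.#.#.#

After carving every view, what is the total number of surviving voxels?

voxel count = 113

initial block: 9^3 = 729
[1] x-view keeps 19 columns → grid now 171
[2] z-view keeps 53 columns → grid now 113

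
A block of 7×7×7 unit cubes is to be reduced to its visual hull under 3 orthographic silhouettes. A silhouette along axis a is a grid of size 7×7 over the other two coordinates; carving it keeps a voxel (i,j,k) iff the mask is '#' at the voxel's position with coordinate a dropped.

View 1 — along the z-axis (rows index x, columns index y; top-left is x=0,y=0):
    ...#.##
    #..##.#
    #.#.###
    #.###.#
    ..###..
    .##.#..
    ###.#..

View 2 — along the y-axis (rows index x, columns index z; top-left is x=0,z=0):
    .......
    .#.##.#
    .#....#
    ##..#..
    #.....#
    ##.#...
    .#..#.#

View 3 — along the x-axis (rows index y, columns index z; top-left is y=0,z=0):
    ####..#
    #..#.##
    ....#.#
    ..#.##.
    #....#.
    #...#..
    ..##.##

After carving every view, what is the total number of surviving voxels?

initial block: 7^3 = 343
after view 1 [z-axis, 27 of 49 cells solid] → remaining = 189
after view 2 [y-axis, 17 of 49 cells solid] → remaining = 68
after view 3 [x-axis, 22 of 49 cells solid] → remaining = 25

25 voxels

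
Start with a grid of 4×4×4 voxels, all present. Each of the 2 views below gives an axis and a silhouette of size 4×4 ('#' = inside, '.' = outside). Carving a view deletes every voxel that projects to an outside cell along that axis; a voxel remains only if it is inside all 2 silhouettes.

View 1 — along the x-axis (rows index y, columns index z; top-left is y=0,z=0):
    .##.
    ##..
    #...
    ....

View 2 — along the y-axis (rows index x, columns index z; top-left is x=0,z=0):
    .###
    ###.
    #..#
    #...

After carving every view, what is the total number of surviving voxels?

initial block: 4^3 = 64
[1] x-view keeps 5 columns → grid now 20
[2] y-view keeps 9 columns → grid now 12

voxel count = 12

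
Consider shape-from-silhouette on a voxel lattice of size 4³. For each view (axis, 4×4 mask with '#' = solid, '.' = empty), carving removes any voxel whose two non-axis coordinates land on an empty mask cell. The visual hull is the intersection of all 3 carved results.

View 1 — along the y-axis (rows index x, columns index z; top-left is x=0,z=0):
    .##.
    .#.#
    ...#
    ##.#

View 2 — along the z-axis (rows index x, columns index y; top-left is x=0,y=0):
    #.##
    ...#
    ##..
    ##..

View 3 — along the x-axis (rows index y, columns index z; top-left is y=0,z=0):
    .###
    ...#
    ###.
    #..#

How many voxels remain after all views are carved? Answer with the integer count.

voxel count = 10

full grid |V| = 64
[1] y-view keeps 8 columns → grid now 32
[2] z-view keeps 8 columns → grid now 16
[3] x-view keeps 9 columns → grid now 10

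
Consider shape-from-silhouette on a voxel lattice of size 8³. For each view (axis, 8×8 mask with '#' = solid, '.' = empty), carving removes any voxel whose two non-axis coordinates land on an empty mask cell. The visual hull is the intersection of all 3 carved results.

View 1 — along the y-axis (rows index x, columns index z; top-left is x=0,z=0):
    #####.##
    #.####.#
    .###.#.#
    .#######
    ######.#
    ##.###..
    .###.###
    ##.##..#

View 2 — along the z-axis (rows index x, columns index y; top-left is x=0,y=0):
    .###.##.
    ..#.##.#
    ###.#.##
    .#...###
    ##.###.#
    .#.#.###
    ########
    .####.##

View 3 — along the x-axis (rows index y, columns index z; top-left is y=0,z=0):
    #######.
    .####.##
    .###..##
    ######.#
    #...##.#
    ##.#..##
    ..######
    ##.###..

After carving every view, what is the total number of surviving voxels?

voxel count = 188

initial block: 8^3 = 512
  1. axis=1 (XZ plane), |mask|=48  ⇒  voxels=384
  2. axis=2 (XY plane), |mask|=44  ⇒  voxels=262
  3. axis=0 (YZ plane), |mask|=45  ⇒  voxels=188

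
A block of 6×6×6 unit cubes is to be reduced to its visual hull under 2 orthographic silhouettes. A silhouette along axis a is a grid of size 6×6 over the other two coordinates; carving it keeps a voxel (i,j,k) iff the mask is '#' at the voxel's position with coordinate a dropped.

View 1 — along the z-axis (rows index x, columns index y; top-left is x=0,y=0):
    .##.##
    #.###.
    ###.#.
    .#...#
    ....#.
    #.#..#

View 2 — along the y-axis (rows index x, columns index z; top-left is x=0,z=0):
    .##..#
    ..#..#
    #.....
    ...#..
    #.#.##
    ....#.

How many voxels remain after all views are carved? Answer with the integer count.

full grid |V| = 216
step 1: project along z, AND mask (18/36) → |grid| = 108
step 2: project along y, AND mask (12/36) → |grid| = 33

voxel count = 33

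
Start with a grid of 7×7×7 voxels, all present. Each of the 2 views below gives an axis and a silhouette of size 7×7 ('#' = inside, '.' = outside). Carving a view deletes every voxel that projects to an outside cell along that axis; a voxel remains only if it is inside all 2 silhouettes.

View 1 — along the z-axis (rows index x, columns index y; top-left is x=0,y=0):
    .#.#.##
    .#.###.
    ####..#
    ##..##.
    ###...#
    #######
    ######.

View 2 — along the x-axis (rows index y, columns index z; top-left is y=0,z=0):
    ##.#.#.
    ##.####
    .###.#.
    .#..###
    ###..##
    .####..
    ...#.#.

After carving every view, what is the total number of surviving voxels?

initial block: 7^3 = 343
after view 1 [z-axis, 34 of 49 cells solid] → remaining = 238
after view 2 [x-axis, 29 of 49 cells solid] → remaining = 146

remaining voxels: 146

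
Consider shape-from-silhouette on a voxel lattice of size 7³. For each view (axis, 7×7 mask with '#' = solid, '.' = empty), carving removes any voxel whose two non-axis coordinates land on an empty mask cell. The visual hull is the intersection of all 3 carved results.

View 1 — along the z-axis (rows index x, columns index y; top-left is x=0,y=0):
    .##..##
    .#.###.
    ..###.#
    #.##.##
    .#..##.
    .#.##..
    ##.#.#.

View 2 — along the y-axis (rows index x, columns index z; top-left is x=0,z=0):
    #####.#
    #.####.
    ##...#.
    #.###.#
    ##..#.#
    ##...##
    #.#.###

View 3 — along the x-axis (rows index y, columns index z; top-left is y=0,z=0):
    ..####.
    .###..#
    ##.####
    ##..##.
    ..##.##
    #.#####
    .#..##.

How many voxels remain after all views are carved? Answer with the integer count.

voxel count = 79

full grid |V| = 343
[1] z-view keeps 27 columns → grid now 189
[2] y-view keeps 32 columns → grid now 125
[3] x-view keeps 31 columns → grid now 79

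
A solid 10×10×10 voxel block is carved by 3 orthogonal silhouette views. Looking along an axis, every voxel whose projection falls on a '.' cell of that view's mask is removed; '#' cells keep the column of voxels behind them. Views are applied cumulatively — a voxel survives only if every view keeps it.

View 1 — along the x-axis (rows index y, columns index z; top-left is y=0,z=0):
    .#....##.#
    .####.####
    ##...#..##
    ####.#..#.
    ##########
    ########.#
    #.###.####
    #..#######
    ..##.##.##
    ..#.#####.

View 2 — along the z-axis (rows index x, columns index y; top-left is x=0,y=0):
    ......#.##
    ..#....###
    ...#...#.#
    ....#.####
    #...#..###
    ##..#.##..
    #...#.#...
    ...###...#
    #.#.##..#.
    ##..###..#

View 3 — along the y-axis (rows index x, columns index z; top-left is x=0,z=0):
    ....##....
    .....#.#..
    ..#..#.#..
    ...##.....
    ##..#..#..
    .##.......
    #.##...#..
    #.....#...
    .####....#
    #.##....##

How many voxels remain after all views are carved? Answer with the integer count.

start: 10×10×10 = 1000 voxels
  1. axis=0 (YZ plane), |mask|=70  ⇒  voxels=700
  2. axis=2 (XY plane), |mask|=43  ⇒  voxels=307
  3. axis=1 (XZ plane), |mask|=31  ⇒  voxels=95

remaining voxels: 95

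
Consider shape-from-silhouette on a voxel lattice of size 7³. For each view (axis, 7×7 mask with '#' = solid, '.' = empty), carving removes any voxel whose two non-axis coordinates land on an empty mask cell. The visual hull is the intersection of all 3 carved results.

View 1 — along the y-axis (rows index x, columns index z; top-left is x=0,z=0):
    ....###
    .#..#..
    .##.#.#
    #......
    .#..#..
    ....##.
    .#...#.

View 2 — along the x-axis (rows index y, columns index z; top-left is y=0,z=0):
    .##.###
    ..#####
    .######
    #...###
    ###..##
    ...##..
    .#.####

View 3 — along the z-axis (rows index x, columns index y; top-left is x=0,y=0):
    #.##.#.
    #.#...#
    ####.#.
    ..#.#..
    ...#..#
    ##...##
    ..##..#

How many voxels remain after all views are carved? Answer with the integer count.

|visual hull| = 46

start: 7×7×7 = 343 voxels
  1. axis=1 (XZ plane), |mask|=16  ⇒  voxels=112
  2. axis=0 (YZ plane), |mask|=32  ⇒  voxels=82
  3. axis=2 (XY plane), |mask|=23  ⇒  voxels=46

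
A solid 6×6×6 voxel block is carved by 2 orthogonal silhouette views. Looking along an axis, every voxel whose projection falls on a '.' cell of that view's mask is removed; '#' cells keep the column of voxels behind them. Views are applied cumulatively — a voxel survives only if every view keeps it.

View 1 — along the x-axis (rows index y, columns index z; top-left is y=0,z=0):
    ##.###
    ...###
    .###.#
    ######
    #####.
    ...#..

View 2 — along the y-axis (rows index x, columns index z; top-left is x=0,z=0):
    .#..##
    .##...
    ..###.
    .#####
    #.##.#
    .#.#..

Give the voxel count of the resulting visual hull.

start: 6×6×6 = 216 voxels
  1. axis=0 (YZ plane), |mask|=24  ⇒  voxels=144
  2. axis=1 (XZ plane), |mask|=19  ⇒  voxels=79

remaining voxels: 79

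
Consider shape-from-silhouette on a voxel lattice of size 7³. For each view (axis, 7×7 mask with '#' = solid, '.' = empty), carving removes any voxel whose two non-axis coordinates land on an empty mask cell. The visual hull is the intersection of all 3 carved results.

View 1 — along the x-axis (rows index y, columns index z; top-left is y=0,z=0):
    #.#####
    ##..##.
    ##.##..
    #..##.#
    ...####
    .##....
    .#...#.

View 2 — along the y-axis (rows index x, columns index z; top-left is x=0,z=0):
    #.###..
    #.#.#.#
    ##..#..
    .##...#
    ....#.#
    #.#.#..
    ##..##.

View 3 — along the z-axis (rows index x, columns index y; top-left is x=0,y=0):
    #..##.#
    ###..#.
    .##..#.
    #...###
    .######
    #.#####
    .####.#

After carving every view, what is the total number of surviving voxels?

full grid |V| = 343
after view 1 [x-axis, 26 of 49 cells solid] → remaining = 182
after view 2 [y-axis, 23 of 49 cells solid] → remaining = 87
after view 3 [z-axis, 32 of 49 cells solid] → remaining = 59

remaining voxels: 59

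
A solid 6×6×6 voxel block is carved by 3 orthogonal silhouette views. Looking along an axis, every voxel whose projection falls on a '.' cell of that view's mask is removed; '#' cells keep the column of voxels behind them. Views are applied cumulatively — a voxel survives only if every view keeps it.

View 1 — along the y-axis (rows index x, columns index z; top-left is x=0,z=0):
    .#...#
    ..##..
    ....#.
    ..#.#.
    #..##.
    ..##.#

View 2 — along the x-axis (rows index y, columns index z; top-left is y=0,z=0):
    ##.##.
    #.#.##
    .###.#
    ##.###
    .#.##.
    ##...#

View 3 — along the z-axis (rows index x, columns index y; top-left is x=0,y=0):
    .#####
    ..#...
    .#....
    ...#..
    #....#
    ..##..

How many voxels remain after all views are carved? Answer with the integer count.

voxel count = 21

initial block: 6^3 = 216
carve view 1 (along y, XZ-mask fill 13/36): 78 voxels remain
carve view 2 (along x, YZ-mask fill 23/36): 47 voxels remain
carve view 3 (along z, XY-mask fill 12/36): 21 voxels remain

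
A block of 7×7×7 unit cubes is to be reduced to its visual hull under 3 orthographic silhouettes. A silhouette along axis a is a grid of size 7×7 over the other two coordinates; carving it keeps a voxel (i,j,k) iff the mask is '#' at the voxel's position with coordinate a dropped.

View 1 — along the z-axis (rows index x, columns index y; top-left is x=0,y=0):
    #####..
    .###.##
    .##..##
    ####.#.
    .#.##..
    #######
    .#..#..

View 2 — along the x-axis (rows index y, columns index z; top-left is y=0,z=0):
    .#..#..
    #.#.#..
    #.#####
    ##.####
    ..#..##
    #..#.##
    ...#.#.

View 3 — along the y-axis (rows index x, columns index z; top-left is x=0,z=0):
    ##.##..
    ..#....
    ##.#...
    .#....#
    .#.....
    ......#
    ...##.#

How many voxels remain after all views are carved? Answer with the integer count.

initial block: 7^3 = 343
  1. axis=2 (XY plane), |mask|=31  ⇒  voxels=217
  2. axis=0 (YZ plane), |mask|=26  ⇒  voxels=121
  3. axis=1 (XZ plane), |mask|=15  ⇒  voxels=31

31 voxels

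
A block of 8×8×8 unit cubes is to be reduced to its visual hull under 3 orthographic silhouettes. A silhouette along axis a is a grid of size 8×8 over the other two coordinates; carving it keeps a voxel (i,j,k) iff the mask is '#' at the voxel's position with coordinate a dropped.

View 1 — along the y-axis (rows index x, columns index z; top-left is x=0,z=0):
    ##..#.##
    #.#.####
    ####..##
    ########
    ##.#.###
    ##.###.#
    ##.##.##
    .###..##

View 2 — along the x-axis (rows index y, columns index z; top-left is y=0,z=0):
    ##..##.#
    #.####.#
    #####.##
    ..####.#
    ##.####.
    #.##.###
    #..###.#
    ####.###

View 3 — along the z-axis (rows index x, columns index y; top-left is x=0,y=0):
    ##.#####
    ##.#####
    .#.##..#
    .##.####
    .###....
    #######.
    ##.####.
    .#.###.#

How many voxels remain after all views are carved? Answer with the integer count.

start: 8×8×8 = 512 voxels
  1. axis=1 (XZ plane), |mask|=48  ⇒  voxels=384
  2. axis=0 (YZ plane), |mask|=47  ⇒  voxels=281
  3. axis=2 (XY plane), |mask|=45  ⇒  voxels=195

195 voxels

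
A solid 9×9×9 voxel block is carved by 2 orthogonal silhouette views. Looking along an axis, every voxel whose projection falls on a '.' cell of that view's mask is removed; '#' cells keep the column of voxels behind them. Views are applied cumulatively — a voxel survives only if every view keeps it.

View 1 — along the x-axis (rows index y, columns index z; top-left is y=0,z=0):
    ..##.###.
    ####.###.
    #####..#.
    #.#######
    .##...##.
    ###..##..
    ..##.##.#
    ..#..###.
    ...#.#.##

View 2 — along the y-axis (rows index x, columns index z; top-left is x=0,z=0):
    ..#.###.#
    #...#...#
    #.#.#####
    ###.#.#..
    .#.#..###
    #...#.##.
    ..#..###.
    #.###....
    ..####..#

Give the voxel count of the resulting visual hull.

|visual hull| = 221

start: 9×9×9 = 729 voxels
V1 x: intersect with YZ mask (48 set) -- 432 left
V2 y: intersect with XZ mask (42 set) -- 221 left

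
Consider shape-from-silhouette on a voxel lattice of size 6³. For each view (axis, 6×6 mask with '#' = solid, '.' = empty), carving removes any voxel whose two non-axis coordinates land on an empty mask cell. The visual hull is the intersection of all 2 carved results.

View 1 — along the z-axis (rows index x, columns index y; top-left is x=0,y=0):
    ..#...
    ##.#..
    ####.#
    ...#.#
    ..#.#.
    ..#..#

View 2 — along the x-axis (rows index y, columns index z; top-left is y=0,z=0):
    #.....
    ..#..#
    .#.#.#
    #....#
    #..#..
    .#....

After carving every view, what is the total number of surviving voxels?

full grid |V| = 216
step 1: project along z, AND mask (15/36) → |grid| = 90
step 2: project along x, AND mask (11/36) → |grid| = 29

29 voxels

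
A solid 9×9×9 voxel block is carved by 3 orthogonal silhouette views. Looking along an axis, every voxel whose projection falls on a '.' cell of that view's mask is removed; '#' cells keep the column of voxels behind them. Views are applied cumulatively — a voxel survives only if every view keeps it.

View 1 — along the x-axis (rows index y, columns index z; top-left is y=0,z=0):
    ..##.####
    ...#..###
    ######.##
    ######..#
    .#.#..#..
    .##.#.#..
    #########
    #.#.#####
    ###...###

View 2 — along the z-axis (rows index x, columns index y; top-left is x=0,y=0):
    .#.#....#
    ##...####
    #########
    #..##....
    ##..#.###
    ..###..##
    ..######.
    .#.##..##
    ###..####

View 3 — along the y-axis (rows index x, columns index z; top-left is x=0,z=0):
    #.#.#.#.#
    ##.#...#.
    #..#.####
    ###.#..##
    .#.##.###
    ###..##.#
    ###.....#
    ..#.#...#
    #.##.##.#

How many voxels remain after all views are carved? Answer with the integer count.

before carving: 729 voxels (9×9×9)
V1 x: intersect with YZ mask (54 set) -- 486 left
V2 z: intersect with XY mask (50 set) -- 298 left
V3 y: intersect with XZ mask (46 set) -- 173 left

173 voxels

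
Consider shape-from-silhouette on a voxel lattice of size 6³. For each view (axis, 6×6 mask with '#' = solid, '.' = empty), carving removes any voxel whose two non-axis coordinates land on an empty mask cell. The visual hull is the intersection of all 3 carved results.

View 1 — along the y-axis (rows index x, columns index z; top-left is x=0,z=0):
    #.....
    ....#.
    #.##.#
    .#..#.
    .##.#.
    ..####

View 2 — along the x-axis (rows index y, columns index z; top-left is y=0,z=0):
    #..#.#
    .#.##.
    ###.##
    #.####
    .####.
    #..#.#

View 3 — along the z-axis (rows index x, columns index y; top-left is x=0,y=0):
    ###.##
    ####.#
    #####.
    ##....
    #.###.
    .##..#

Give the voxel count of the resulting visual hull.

voxel count = 36

start: 6×6×6 = 216 voxels
carve view 1 (along y, XZ-mask fill 15/36): 90 voxels remain
carve view 2 (along x, YZ-mask fill 23/36): 57 voxels remain
carve view 3 (along z, XY-mask fill 24/36): 36 voxels remain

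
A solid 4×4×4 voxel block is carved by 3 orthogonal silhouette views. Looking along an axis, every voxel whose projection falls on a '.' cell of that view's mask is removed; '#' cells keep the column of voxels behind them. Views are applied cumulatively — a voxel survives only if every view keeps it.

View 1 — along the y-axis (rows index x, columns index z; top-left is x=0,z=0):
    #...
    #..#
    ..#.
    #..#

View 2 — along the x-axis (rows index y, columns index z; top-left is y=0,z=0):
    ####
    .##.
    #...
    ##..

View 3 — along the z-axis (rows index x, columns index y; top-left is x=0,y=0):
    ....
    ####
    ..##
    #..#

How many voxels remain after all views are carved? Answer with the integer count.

|visual hull| = 7

before carving: 64 voxels (4×4×4)
after view 1 [y-axis, 6 of 16 cells solid] → remaining = 24
after view 2 [x-axis, 9 of 16 cells solid] → remaining = 13
after view 3 [z-axis, 8 of 16 cells solid] → remaining = 7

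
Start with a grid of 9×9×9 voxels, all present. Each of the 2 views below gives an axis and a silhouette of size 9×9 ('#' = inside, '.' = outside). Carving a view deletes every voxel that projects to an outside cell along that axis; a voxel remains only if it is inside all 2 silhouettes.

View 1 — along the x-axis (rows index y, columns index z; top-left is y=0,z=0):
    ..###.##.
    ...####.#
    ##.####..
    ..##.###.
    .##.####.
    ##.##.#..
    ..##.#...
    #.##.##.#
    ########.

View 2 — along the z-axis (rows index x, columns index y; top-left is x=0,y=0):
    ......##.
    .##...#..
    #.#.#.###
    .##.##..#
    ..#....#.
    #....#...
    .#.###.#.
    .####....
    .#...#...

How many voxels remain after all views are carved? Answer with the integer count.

initial block: 9^3 = 729
[1] x-view keeps 49 columns → grid now 441
[2] z-view keeps 31 columns → grid now 168

168 voxels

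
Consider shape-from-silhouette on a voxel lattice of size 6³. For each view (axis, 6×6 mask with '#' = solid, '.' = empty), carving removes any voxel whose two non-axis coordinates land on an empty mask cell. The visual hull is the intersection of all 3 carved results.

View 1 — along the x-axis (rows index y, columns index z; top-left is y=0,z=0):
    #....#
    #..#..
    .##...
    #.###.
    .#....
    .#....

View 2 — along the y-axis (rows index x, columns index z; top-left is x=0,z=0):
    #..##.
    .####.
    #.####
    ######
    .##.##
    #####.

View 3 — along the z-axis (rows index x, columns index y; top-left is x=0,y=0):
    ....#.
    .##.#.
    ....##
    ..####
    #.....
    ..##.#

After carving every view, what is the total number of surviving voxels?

remaining voxels: 20

start: 6×6×6 = 216 voxels
V1 x: intersect with YZ mask (12 set) -- 72 left
V2 y: intersect with XZ mask (27 set) -- 53 left
V3 z: intersect with XY mask (14 set) -- 20 left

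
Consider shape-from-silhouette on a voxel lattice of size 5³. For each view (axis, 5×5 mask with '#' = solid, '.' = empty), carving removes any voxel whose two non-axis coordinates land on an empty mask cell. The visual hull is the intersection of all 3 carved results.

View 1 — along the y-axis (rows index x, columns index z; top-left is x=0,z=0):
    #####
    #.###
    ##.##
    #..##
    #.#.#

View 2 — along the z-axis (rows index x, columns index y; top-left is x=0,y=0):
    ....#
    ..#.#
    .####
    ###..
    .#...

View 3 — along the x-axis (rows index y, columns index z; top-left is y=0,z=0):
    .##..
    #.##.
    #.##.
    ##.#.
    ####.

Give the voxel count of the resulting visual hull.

before carving: 125 voxels (5×5×5)
V1 y: intersect with XZ mask (19 set) -- 95 left
V2 z: intersect with XY mask (11 set) -- 41 left
V3 x: intersect with YZ mask (15 set) -- 26 left

|visual hull| = 26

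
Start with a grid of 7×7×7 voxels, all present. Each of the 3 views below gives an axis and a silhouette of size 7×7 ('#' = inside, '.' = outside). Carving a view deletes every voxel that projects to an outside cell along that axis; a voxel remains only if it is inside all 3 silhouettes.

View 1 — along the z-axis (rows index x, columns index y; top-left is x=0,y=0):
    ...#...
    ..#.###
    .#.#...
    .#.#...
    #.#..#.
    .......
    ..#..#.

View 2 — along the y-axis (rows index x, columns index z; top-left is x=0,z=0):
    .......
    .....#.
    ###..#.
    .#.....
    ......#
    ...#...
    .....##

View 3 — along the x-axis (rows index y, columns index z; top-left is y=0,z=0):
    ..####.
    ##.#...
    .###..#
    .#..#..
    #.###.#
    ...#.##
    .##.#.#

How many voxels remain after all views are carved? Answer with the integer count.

11 voxels

full grid |V| = 343
V1 z: intersect with XY mask (14 set) -- 98 left
V2 y: intersect with XZ mask (10 set) -- 21 left
V3 x: intersect with YZ mask (25 set) -- 11 left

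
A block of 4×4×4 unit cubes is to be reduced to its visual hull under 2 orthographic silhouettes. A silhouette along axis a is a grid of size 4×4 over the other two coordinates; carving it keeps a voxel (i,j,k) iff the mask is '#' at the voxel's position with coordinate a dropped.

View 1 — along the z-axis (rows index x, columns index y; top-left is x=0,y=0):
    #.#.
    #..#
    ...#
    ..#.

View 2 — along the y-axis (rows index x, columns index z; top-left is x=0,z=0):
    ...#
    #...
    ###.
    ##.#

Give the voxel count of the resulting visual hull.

|visual hull| = 10

start: 4×4×4 = 64 voxels
[1] z-view keeps 6 columns → grid now 24
[2] y-view keeps 8 columns → grid now 10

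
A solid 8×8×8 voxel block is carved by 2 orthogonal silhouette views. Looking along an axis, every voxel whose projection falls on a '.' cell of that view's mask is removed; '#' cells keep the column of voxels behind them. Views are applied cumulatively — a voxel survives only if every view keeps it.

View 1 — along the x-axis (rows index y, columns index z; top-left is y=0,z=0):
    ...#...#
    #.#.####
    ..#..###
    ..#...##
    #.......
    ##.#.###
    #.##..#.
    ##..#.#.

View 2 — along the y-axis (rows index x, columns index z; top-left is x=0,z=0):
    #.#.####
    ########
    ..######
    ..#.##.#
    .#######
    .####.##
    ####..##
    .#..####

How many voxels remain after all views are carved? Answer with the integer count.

remaining voxels: 182

full grid |V| = 512
  1. axis=0 (YZ plane), |mask|=30  ⇒  voxels=240
  2. axis=1 (XZ plane), |mask|=48  ⇒  voxels=182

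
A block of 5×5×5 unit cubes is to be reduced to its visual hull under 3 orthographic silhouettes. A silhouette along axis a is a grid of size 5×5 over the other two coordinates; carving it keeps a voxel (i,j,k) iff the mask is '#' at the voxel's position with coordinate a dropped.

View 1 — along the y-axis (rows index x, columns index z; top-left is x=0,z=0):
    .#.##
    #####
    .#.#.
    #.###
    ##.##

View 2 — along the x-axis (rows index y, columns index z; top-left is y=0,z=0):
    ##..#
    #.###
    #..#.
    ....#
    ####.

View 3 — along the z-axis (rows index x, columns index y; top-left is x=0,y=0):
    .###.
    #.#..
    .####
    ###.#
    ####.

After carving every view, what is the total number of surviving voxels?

before carving: 125 voxels (5×5×5)
carve view 1 (along y, XZ-mask fill 18/25): 90 voxels remain
carve view 2 (along x, YZ-mask fill 14/25): 51 voxels remain
carve view 3 (along z, XY-mask fill 17/25): 33 voxels remain

remaining voxels: 33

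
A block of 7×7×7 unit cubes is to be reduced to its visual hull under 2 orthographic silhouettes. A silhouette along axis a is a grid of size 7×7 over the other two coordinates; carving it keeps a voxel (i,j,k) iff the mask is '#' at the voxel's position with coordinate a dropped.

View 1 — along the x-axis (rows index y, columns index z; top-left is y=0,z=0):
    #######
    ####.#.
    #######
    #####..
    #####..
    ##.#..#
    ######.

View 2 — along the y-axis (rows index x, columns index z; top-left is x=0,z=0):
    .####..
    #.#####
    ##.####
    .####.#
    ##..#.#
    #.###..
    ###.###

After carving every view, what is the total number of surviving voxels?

197 voxels

before carving: 343 voxels (7×7×7)
after view 1 [x-axis, 39 of 49 cells solid] → remaining = 273
after view 2 [y-axis, 35 of 49 cells solid] → remaining = 197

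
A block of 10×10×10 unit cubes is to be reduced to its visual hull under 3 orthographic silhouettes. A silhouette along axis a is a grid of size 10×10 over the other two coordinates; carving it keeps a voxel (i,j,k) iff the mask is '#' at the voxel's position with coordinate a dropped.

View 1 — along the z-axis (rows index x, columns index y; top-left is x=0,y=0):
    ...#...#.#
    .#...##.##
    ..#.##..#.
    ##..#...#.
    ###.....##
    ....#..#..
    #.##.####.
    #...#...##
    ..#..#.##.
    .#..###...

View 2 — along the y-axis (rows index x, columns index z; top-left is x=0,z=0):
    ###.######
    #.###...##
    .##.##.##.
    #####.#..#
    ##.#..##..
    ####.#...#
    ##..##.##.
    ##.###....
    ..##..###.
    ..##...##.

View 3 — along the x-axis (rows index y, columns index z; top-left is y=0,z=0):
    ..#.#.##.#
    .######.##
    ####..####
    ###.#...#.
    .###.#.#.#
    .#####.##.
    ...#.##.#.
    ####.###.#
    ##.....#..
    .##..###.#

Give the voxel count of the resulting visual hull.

initial block: 10^3 = 1000
  1. axis=2 (XY plane), |mask|=42  ⇒  voxels=420
  2. axis=1 (XZ plane), |mask|=59  ⇒  voxels=244
  3. axis=0 (YZ plane), |mask|=60  ⇒  voxels=149

149 voxels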